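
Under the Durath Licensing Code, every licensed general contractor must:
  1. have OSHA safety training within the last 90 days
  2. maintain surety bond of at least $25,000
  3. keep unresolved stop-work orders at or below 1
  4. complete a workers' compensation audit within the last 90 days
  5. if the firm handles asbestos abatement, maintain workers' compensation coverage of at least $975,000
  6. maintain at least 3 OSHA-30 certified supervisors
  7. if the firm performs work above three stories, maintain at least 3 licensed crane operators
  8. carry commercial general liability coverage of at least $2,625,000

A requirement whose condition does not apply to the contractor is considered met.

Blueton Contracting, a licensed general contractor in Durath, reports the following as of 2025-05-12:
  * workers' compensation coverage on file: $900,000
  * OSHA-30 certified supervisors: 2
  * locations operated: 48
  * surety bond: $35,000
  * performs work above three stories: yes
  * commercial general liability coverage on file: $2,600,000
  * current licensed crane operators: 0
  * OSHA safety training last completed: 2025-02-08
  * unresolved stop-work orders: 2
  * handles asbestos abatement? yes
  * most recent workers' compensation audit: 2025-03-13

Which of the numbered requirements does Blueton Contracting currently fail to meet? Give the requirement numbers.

1. OSHA safety training 93 days ago vs limit 90 → not met
2. surety bond $35,000 ≥ $25,000 → met
3. unresolved stop-work orders 2 > 1 → not met
4. workers' compensation audit 60 days ago vs limit 90 → met
5. condition 'handles asbestos abatement' holds; workers' compensation coverage $900,000 < $975,000 → not met
6. OSHA-30 certified supervisors 2 < 3 → not met
7. condition 'performs work above three stories' holds; licensed crane operators 0 < 3 → not met
8. commercial general liability coverage $2,600,000 < $2,625,000 → not met
Not met: 1, 3, 5, 6, 7, 8

1, 3, 5, 6, 7, 8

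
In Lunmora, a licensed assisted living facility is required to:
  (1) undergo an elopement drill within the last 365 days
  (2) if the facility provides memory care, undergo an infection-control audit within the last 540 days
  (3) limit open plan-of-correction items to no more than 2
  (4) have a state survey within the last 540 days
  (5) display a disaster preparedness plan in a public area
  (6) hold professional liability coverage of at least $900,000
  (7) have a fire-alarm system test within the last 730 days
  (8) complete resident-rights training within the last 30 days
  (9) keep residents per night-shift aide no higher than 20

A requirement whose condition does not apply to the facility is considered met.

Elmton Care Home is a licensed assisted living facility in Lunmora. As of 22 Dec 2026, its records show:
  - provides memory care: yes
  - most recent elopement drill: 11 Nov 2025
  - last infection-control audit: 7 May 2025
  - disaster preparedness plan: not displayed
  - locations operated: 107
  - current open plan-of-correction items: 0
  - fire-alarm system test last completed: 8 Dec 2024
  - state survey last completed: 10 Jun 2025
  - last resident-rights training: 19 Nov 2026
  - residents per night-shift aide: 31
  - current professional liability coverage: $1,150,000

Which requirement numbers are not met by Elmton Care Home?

1. elopement drill 406 days ago vs limit 365 → not met
2. condition 'provides memory care' holds; infection-control audit 594 days ago vs limit 540 → not met
3. open plan-of-correction items 0 ≤ 2 → met
4. state survey 560 days ago vs limit 540 → not met
5. disaster preparedness plan absent → not met
6. professional liability coverage $1,150,000 ≥ $900,000 → met
7. fire-alarm system test 744 days ago vs limit 730 → not met
8. resident-rights training 33 days ago vs limit 30 → not met
9. residents per night-shift aide 31 > 20 → not met
Not met: 1, 2, 4, 5, 7, 8, 9

1, 2, 4, 5, 7, 8, 9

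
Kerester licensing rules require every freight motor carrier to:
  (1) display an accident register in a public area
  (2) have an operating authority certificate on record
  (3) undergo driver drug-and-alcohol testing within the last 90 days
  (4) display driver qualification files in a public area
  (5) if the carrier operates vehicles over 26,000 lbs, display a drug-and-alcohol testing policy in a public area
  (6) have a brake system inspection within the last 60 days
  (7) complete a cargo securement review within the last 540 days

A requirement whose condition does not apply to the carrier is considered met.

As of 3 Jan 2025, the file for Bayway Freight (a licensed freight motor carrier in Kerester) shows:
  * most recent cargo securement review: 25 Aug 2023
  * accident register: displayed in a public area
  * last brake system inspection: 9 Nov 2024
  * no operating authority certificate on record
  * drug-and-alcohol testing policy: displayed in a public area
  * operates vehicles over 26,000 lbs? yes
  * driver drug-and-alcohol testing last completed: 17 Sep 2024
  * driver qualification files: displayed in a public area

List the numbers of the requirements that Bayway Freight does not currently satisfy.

1. accident register present → met
2. operating authority certificate absent → not met
3. driver drug-and-alcohol testing 108 days ago vs limit 90 → not met
4. driver qualification files present → met
5. condition 'operates vehicles over 26,000 lbs' holds; drug-and-alcohol testing policy present → met
6. brake system inspection 55 days ago vs limit 60 → met
7. cargo securement review 497 days ago vs limit 540 → met
Not met: 2, 3

2, 3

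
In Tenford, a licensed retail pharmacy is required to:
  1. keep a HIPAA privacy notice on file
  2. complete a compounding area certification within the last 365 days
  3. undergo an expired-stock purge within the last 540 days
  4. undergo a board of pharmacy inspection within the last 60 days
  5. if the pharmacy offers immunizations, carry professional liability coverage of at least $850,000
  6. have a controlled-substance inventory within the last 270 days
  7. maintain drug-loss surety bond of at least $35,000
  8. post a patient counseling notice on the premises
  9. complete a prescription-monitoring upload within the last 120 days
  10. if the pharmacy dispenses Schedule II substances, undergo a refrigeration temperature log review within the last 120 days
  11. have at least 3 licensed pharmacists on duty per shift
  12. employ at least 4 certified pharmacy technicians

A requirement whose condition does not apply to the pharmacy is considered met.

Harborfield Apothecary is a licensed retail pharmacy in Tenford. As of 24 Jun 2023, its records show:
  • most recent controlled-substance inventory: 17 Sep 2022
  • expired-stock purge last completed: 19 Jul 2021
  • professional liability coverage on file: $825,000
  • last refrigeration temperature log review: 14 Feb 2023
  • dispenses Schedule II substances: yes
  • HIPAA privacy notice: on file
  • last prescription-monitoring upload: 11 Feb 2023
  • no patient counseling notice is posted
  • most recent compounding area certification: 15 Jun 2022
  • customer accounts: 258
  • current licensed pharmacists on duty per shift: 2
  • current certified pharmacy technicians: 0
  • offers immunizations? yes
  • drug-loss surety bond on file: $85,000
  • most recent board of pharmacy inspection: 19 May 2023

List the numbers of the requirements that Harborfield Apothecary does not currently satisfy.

1. HIPAA privacy notice present → met
2. compounding area certification 374 days ago vs limit 365 → not met
3. expired-stock purge 705 days ago vs limit 540 → not met
4. board of pharmacy inspection 36 days ago vs limit 60 → met
5. condition 'offers immunizations' holds; professional liability coverage $825,000 < $850,000 → not met
6. controlled-substance inventory 280 days ago vs limit 270 → not met
7. drug-loss surety bond $85,000 ≥ $35,000 → met
8. patient counseling notice absent → not met
9. prescription-monitoring upload 133 days ago vs limit 120 → not met
10. condition 'dispenses Schedule II substances' holds; refrigeration temperature log review 130 days ago vs limit 120 → not met
11. licensed pharmacists on duty per shift 2 < 3 → not met
12. certified pharmacy technicians 0 < 4 → not met
Not met: 2, 3, 5, 6, 8, 9, 10, 11, 12

2, 3, 5, 6, 8, 9, 10, 11, 12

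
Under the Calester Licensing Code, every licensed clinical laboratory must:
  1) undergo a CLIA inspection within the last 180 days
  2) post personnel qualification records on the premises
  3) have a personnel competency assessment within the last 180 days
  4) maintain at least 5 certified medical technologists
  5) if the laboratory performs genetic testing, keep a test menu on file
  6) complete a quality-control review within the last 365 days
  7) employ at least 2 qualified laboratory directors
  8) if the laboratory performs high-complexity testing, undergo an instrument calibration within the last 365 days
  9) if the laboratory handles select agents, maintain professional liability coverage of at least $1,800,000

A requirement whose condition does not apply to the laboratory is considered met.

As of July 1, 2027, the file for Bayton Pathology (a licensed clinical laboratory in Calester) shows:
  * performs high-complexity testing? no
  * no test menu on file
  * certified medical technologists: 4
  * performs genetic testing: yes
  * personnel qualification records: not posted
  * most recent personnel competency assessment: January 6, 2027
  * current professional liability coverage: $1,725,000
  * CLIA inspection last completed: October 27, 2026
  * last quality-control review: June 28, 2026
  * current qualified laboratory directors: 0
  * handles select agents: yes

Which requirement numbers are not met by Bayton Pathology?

1. CLIA inspection 247 days ago vs limit 180 → not met
2. personnel qualification records absent → not met
3. personnel competency assessment 176 days ago vs limit 180 → met
4. certified medical technologists 4 < 5 → not met
5. condition 'performs genetic testing' holds; test menu absent → not met
6. quality-control review 368 days ago vs limit 365 → not met
7. qualified laboratory directors 0 < 2 → not met
8. condition 'performs high-complexity testing' does not hold → requirement n/a → met
9. condition 'handles select agents' holds; professional liability coverage $1,725,000 < $1,800,000 → not met
Not met: 1, 2, 4, 5, 6, 7, 9

1, 2, 4, 5, 6, 7, 9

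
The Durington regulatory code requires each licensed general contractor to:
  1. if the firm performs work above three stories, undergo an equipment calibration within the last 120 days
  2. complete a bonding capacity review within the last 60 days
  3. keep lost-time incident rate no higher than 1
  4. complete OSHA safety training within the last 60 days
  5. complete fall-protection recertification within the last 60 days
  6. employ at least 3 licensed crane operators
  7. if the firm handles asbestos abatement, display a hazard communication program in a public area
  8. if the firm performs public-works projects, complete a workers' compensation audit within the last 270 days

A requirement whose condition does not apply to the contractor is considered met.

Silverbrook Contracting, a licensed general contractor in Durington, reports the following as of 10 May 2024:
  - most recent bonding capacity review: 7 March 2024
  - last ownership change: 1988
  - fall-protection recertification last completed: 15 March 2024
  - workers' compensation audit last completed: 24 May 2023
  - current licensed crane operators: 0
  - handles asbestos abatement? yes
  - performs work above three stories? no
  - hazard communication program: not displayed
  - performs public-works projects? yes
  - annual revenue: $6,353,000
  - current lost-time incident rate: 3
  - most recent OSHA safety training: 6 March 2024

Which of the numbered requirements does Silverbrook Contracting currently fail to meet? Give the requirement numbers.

2, 3, 4, 6, 7, 8

1. condition 'performs work above three stories' does not hold → requirement n/a → met
2. bonding capacity review 64 days ago vs limit 60 → not met
3. lost-time incident rate 3 > 1 → not met
4. OSHA safety training 65 days ago vs limit 60 → not met
5. fall-protection recertification 56 days ago vs limit 60 → met
6. licensed crane operators 0 < 3 → not met
7. condition 'handles asbestos abatement' holds; hazard communication program absent → not met
8. condition 'performs public-works projects' holds; workers' compensation audit 352 days ago vs limit 270 → not met
Not met: 2, 3, 4, 6, 7, 8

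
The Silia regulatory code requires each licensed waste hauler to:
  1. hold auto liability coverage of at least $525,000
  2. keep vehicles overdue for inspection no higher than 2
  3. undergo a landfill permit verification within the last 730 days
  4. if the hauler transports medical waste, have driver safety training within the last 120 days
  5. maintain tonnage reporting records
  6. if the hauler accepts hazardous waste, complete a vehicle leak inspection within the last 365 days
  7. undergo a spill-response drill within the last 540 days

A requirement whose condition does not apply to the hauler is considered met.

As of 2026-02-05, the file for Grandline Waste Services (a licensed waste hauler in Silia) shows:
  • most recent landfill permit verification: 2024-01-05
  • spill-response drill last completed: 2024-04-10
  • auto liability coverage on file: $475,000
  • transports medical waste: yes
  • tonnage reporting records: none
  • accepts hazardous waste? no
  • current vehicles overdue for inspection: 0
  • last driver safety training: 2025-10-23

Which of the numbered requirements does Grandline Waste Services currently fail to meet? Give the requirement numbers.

1, 3, 5, 7

1. auto liability coverage $475,000 < $525,000 → not met
2. vehicles overdue for inspection 0 ≤ 2 → met
3. landfill permit verification 762 days ago vs limit 730 → not met
4. condition 'transports medical waste' holds; driver safety training 105 days ago vs limit 120 → met
5. tonnage reporting records absent → not met
6. condition 'accepts hazardous waste' does not hold → requirement n/a → met
7. spill-response drill 666 days ago vs limit 540 → not met
Not met: 1, 3, 5, 7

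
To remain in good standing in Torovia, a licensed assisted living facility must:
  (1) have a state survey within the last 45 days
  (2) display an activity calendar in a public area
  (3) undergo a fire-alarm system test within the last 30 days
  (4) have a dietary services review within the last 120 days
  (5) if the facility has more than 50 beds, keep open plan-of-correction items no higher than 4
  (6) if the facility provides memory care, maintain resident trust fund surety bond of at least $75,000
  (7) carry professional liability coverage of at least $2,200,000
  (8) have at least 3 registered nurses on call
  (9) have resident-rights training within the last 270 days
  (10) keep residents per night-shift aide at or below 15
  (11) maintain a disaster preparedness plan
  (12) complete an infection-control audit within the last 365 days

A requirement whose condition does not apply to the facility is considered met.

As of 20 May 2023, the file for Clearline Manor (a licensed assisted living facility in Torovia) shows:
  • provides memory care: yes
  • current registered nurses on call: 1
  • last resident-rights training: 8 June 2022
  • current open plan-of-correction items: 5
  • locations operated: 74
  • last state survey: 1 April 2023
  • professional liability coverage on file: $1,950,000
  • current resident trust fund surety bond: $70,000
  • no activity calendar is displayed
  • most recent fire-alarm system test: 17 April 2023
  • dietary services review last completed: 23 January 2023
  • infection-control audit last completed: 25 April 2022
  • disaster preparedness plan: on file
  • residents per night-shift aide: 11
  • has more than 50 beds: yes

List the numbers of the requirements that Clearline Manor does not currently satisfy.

1, 2, 3, 5, 6, 7, 8, 9, 12

1. state survey 49 days ago vs limit 45 → not met
2. activity calendar absent → not met
3. fire-alarm system test 33 days ago vs limit 30 → not met
4. dietary services review 117 days ago vs limit 120 → met
5. condition 'has more than 50 beds' holds; open plan-of-correction items 5 > 4 → not met
6. condition 'provides memory care' holds; resident trust fund surety bond $70,000 < $75,000 → not met
7. professional liability coverage $1,950,000 < $2,200,000 → not met
8. registered nurses on call 1 < 3 → not met
9. resident-rights training 346 days ago vs limit 270 → not met
10. residents per night-shift aide 11 ≤ 15 → met
11. disaster preparedness plan present → met
12. infection-control audit 390 days ago vs limit 365 → not met
Not met: 1, 2, 3, 5, 6, 7, 8, 9, 12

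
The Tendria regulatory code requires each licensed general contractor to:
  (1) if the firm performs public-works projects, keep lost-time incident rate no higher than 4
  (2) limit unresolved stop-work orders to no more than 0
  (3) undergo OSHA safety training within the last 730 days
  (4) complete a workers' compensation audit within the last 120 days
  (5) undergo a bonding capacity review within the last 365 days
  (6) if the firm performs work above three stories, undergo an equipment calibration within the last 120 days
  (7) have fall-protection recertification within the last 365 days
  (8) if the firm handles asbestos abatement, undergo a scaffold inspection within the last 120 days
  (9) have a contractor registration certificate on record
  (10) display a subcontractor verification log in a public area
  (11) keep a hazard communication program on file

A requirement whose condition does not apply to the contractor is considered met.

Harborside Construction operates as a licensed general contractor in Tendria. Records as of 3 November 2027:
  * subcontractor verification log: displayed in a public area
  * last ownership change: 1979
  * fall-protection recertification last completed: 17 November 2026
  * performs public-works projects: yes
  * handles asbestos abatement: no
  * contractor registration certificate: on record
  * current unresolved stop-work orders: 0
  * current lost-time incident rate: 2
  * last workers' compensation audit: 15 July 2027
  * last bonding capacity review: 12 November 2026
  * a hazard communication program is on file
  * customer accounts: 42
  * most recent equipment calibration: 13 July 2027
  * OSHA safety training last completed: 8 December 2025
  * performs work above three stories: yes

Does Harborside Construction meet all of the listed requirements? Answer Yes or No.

1. condition 'performs public-works projects' holds; lost-time incident rate 2 ≤ 4 → met
2. unresolved stop-work orders 0 ≤ 0 → met
3. OSHA safety training 695 days ago vs limit 730 → met
4. workers' compensation audit 111 days ago vs limit 120 → met
5. bonding capacity review 356 days ago vs limit 365 → met
6. condition 'performs work above three stories' holds; equipment calibration 113 days ago vs limit 120 → met
7. fall-protection recertification 351 days ago vs limit 365 → met
8. condition 'handles asbestos abatement' does not hold → requirement n/a → met
9. contractor registration certificate present → met
10. subcontractor verification log present → met
11. hazard communication program present → met
All met.

Yes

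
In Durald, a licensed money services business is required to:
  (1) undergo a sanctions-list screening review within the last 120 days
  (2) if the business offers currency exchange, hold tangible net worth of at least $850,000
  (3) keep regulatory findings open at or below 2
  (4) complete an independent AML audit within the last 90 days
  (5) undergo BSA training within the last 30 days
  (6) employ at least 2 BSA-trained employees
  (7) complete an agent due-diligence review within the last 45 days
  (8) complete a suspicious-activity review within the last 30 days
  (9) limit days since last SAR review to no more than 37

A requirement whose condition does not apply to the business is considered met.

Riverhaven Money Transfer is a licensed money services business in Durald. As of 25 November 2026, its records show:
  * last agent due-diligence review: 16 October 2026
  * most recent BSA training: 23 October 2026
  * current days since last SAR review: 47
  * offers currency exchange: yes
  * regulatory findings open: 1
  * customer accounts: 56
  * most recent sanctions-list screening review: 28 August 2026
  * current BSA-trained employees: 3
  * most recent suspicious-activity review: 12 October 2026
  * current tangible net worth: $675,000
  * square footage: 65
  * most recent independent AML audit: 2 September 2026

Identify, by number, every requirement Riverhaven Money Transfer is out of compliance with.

2, 5, 8, 9

1. sanctions-list screening review 89 days ago vs limit 120 → met
2. condition 'offers currency exchange' holds; tangible net worth $675,000 < $850,000 → not met
3. regulatory findings open 1 ≤ 2 → met
4. independent AML audit 84 days ago vs limit 90 → met
5. BSA training 33 days ago vs limit 30 → not met
6. BSA-trained employees 3 ≥ 2 → met
7. agent due-diligence review 40 days ago vs limit 45 → met
8. suspicious-activity review 44 days ago vs limit 30 → not met
9. days since last SAR review 47 > 37 → not met
Not met: 2, 5, 8, 9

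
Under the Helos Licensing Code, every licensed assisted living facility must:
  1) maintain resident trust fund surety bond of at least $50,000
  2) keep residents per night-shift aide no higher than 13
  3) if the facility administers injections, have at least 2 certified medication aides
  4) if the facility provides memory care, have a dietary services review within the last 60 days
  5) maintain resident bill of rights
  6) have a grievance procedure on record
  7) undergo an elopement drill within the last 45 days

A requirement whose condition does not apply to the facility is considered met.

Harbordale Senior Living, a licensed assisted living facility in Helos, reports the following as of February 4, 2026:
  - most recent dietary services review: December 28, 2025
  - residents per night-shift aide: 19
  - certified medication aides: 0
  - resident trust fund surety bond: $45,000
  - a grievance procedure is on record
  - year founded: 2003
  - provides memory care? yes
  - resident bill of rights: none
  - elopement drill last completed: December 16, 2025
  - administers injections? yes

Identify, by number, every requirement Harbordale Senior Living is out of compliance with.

1, 2, 3, 5, 7

1. resident trust fund surety bond $45,000 < $50,000 → not met
2. residents per night-shift aide 19 > 13 → not met
3. condition 'administers injections' holds; certified medication aides 0 < 2 → not met
4. condition 'provides memory care' holds; dietary services review 38 days ago vs limit 60 → met
5. resident bill of rights absent → not met
6. grievance procedure present → met
7. elopement drill 50 days ago vs limit 45 → not met
Not met: 1, 2, 3, 5, 7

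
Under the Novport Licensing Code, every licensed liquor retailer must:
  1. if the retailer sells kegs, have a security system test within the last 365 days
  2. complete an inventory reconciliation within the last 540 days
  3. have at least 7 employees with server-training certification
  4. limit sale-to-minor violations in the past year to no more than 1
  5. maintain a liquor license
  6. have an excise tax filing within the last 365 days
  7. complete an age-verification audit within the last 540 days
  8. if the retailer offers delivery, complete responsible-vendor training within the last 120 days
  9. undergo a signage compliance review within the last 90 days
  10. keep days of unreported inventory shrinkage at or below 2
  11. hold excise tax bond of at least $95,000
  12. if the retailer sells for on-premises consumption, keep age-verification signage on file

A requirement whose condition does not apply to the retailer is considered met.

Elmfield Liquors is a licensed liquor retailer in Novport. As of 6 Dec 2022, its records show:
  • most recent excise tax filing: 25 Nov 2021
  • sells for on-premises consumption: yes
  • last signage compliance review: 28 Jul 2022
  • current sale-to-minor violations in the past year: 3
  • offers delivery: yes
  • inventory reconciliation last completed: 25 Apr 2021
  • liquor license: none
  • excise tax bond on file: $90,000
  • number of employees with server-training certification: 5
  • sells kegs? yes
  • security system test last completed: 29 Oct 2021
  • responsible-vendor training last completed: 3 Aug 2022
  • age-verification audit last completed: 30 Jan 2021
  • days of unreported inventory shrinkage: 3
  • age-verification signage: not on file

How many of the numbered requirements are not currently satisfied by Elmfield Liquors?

1. condition 'sells kegs' holds; security system test 403 days ago vs limit 365 → not met
2. inventory reconciliation 590 days ago vs limit 540 → not met
3. employees with server-training certification 5 < 7 → not met
4. sale-to-minor violations in the past year 3 > 1 → not met
5. liquor license absent → not met
6. excise tax filing 376 days ago vs limit 365 → not met
7. age-verification audit 675 days ago vs limit 540 → not met
8. condition 'offers delivery' holds; responsible-vendor training 125 days ago vs limit 120 → not met
9. signage compliance review 131 days ago vs limit 90 → not met
10. days of unreported inventory shrinkage 3 > 2 → not met
11. excise tax bond $90,000 < $95,000 → not met
12. condition 'sells for on-premises consumption' holds; age-verification signage absent → not met
Not met: 12 of 12

12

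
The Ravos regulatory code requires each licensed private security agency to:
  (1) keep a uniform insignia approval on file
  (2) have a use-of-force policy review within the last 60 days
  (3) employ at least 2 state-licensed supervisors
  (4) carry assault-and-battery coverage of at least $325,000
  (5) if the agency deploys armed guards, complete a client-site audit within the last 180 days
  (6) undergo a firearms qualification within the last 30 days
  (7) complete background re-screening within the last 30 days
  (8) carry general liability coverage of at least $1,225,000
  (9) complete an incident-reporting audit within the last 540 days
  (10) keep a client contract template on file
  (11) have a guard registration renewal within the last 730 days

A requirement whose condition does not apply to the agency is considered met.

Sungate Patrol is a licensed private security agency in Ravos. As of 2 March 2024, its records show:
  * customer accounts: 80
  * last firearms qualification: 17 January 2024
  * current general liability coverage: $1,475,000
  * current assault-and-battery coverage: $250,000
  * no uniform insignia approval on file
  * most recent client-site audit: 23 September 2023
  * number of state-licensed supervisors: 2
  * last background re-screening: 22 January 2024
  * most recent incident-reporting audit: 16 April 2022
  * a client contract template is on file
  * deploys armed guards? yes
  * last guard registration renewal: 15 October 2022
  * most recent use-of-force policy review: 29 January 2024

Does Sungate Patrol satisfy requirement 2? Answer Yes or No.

Yes

2. use-of-force policy review 33 days ago vs limit 60 → met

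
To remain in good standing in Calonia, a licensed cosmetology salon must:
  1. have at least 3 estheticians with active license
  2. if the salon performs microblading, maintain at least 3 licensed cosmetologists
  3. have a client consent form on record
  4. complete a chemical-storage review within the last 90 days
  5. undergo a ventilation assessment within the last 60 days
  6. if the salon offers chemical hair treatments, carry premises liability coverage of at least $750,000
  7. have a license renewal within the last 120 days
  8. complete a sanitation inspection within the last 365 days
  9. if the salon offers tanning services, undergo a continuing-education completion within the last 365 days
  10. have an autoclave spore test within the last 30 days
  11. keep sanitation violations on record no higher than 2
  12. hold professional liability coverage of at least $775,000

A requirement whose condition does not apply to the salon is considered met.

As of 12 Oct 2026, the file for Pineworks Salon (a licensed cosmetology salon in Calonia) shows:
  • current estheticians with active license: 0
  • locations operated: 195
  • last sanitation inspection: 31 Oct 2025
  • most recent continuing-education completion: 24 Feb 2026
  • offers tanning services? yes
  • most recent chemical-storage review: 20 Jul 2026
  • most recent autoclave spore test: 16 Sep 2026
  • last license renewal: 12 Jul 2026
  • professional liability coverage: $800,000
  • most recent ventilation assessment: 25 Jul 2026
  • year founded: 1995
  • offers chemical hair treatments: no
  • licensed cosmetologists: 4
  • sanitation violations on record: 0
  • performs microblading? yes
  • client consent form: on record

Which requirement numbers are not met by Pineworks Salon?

1. estheticians with active license 0 < 3 → not met
2. condition 'performs microblading' holds; licensed cosmetologists 4 ≥ 3 → met
3. client consent form present → met
4. chemical-storage review 84 days ago vs limit 90 → met
5. ventilation assessment 79 days ago vs limit 60 → not met
6. condition 'offers chemical hair treatments' does not hold → requirement n/a → met
7. license renewal 92 days ago vs limit 120 → met
8. sanitation inspection 346 days ago vs limit 365 → met
9. condition 'offers tanning services' holds; continuing-education completion 230 days ago vs limit 365 → met
10. autoclave spore test 26 days ago vs limit 30 → met
11. sanitation violations on record 0 ≤ 2 → met
12. professional liability coverage $800,000 ≥ $775,000 → met
Not met: 1, 5

1, 5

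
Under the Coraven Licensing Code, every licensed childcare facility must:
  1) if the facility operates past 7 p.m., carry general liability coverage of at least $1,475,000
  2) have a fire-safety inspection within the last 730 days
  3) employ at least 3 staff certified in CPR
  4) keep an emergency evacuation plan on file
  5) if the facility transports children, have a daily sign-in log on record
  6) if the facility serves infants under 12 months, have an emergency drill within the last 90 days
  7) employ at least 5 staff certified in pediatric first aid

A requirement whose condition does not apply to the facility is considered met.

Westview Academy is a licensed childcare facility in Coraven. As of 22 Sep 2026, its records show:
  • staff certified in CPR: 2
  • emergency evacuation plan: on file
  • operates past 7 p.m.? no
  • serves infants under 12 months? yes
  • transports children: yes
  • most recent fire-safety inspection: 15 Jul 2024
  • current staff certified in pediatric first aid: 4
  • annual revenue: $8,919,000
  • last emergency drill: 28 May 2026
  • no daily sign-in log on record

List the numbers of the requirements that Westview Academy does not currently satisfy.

2, 3, 5, 6, 7

1. condition 'operates past 7 p.m.' does not hold → requirement n/a → met
2. fire-safety inspection 799 days ago vs limit 730 → not met
3. staff certified in CPR 2 < 3 → not met
4. emergency evacuation plan present → met
5. condition 'transports children' holds; daily sign-in log absent → not met
6. condition 'serves infants under 12 months' holds; emergency drill 117 days ago vs limit 90 → not met
7. staff certified in pediatric first aid 4 < 5 → not met
Not met: 2, 3, 5, 6, 7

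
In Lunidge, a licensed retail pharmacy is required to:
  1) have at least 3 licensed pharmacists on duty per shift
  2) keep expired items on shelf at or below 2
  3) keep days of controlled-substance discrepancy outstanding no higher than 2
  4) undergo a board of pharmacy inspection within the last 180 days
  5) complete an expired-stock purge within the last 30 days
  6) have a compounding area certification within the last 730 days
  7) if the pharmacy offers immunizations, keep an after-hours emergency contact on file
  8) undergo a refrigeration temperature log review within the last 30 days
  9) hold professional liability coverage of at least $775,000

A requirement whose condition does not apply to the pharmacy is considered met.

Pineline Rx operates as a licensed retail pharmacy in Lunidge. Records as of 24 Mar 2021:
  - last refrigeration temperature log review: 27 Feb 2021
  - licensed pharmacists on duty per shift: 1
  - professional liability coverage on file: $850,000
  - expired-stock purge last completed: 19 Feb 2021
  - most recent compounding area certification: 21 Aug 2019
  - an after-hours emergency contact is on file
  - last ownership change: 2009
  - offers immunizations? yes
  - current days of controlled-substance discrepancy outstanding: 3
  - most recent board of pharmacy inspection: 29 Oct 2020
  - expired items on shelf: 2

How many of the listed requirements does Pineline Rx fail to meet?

1. licensed pharmacists on duty per shift 1 < 3 → not met
2. expired items on shelf 2 ≤ 2 → met
3. days of controlled-substance discrepancy outstanding 3 > 2 → not met
4. board of pharmacy inspection 146 days ago vs limit 180 → met
5. expired-stock purge 33 days ago vs limit 30 → not met
6. compounding area certification 581 days ago vs limit 730 → met
7. condition 'offers immunizations' holds; after-hours emergency contact present → met
8. refrigeration temperature log review 25 days ago vs limit 30 → met
9. professional liability coverage $850,000 ≥ $775,000 → met
Not met: 3 of 9

3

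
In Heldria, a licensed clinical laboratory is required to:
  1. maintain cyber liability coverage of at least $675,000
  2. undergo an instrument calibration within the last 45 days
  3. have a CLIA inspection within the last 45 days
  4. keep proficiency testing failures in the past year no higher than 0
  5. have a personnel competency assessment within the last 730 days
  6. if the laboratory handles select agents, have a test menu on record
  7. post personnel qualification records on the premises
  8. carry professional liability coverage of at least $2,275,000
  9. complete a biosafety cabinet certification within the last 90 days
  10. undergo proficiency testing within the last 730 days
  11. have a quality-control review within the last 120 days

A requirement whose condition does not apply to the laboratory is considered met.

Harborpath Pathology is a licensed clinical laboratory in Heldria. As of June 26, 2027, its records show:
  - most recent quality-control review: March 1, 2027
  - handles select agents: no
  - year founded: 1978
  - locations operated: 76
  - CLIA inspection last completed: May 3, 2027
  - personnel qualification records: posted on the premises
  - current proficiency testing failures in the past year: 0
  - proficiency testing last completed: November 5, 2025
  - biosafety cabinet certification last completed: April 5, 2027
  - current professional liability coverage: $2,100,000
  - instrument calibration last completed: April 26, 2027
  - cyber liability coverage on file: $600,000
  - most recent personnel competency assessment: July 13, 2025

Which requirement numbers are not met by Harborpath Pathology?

1, 2, 3, 8

1. cyber liability coverage $600,000 < $675,000 → not met
2. instrument calibration 61 days ago vs limit 45 → not met
3. CLIA inspection 54 days ago vs limit 45 → not met
4. proficiency testing failures in the past year 0 ≤ 0 → met
5. personnel competency assessment 713 days ago vs limit 730 → met
6. condition 'handles select agents' does not hold → requirement n/a → met
7. personnel qualification records present → met
8. professional liability coverage $2,100,000 < $2,275,000 → not met
9. biosafety cabinet certification 82 days ago vs limit 90 → met
10. proficiency testing 598 days ago vs limit 730 → met
11. quality-control review 117 days ago vs limit 120 → met
Not met: 1, 2, 3, 8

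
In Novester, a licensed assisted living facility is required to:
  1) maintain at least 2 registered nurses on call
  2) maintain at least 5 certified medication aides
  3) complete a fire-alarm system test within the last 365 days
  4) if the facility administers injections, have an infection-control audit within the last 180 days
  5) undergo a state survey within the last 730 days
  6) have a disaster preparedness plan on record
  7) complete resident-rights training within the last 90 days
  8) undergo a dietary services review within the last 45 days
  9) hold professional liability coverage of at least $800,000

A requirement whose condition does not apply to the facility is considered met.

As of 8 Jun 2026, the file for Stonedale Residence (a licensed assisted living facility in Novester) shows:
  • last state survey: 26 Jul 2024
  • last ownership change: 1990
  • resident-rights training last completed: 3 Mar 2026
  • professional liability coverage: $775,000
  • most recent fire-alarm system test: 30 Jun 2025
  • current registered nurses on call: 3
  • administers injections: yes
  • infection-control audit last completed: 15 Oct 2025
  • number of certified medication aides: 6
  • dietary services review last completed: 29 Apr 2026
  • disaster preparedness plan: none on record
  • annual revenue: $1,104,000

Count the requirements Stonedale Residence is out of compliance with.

1. registered nurses on call 3 ≥ 2 → met
2. certified medication aides 6 ≥ 5 → met
3. fire-alarm system test 343 days ago vs limit 365 → met
4. condition 'administers injections' holds; infection-control audit 236 days ago vs limit 180 → not met
5. state survey 682 days ago vs limit 730 → met
6. disaster preparedness plan absent → not met
7. resident-rights training 97 days ago vs limit 90 → not met
8. dietary services review 40 days ago vs limit 45 → met
9. professional liability coverage $775,000 < $800,000 → not met
Not met: 4 of 9

4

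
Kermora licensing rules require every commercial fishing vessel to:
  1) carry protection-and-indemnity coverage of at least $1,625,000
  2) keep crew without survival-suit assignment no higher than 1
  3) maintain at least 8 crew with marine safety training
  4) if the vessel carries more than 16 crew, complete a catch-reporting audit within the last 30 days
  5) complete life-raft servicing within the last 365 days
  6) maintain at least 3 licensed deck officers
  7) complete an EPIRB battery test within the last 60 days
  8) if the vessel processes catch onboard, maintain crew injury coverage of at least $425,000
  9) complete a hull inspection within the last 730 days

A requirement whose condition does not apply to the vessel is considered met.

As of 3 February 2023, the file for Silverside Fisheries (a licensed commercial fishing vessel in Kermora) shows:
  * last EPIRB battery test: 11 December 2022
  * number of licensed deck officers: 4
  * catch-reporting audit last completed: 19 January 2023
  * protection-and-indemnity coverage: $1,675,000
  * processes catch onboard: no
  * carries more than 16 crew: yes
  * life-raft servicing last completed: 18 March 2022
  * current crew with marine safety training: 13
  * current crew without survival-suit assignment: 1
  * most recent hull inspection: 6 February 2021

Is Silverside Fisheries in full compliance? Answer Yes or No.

Yes

1. protection-and-indemnity coverage $1,675,000 ≥ $1,625,000 → met
2. crew without survival-suit assignment 1 ≤ 1 → met
3. crew with marine safety training 13 ≥ 8 → met
4. condition 'carries more than 16 crew' holds; catch-reporting audit 15 days ago vs limit 30 → met
5. life-raft servicing 322 days ago vs limit 365 → met
6. licensed deck officers 4 ≥ 3 → met
7. EPIRB battery test 54 days ago vs limit 60 → met
8. condition 'processes catch onboard' does not hold → requirement n/a → met
9. hull inspection 727 days ago vs limit 730 → met
All met.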